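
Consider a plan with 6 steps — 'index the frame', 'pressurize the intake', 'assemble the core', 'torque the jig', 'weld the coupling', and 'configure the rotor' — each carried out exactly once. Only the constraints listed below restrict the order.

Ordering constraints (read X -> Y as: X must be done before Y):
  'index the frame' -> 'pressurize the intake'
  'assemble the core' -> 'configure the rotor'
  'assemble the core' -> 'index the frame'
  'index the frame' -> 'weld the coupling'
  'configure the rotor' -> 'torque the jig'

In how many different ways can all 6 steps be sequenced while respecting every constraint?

Only 'assemble the core' has no prerequisites, so it must go first.
Counting all ways to extend the partial order to a total order gives 20.

20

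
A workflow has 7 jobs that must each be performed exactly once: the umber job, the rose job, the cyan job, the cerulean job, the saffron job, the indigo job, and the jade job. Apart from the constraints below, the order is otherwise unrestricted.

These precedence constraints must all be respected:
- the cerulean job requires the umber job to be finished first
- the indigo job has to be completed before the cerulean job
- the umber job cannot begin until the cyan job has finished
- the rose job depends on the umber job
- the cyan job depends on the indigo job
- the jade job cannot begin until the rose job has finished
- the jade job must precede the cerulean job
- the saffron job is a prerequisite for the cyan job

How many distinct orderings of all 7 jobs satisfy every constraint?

2 jobs have no prerequisites (the saffron job, the indigo job), so any of them could come first.
Enumerating by repeatedly choosing an available job (one whose prerequisites are all placed) gives 2 distinct complete orderings.

2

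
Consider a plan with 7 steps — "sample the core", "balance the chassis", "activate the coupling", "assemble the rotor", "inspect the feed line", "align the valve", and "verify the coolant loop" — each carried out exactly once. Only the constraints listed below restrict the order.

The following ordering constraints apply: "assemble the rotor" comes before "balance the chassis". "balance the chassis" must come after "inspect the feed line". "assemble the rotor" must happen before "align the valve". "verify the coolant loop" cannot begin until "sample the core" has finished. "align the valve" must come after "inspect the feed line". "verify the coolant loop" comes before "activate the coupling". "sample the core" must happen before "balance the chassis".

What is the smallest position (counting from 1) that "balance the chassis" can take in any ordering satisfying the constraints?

The steps that are forced before "balance the chassis", directly or transitively, are "sample the core", "assemble the rotor", "inspect the feed line". That's 3 steps.
So at minimum 3 steps come before "balance the chassis", putting "balance the chassis" no earlier than position 4. That position is achievable by scheduling exactly those predecessors first.

4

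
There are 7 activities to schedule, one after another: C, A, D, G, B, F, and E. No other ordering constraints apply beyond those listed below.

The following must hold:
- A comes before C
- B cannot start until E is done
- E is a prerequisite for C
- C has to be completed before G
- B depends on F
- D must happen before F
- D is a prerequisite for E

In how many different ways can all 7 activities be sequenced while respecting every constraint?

35

2 activities have no prerequisites (A, D), so any of them could come first.
Systematically extending each partial ordering one activity at a time and counting, there are 35 complete orderings.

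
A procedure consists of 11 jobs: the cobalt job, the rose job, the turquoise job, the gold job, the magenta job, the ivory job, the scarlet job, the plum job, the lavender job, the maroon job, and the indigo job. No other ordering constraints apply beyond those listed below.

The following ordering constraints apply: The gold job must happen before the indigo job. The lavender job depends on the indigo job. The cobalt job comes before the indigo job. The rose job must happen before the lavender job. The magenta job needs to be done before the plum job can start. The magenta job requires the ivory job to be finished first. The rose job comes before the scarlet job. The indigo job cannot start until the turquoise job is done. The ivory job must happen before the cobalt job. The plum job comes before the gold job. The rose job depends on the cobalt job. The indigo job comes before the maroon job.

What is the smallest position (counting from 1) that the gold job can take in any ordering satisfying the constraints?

Working backwards through the constraints from the gold job, its full set of required predecessors is the magenta job, the ivory job, the plum job — 3 of them.
So at minimum 3 jobs come before the gold job, putting the gold job no earlier than position 4. That position is achievable by scheduling exactly those predecessors first.

4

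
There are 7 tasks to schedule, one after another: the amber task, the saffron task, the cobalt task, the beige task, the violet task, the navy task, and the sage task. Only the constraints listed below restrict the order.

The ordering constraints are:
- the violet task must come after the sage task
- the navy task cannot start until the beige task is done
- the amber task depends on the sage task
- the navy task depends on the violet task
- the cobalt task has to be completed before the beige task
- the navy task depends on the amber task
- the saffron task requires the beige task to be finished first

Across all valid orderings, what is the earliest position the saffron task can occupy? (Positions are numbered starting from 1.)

3

Working backwards through the constraints from the saffron task, its full set of required predecessors is the cobalt task, the beige task — 2 of them.
With 2 mandatory predecessors, the earliest the saffron task can sit is position 2+1 = 3, and placing just those 2 first achieves it.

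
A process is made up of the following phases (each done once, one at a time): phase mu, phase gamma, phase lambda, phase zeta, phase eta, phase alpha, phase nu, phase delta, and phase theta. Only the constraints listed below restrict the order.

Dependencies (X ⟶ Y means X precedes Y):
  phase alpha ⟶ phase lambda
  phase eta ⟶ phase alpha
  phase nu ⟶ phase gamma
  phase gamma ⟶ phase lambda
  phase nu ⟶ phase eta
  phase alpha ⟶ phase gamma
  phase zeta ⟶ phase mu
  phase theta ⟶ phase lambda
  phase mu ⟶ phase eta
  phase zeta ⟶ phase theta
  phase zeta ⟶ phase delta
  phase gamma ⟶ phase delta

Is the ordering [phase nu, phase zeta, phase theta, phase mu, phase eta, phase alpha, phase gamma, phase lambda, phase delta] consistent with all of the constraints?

Going through the constraints one by one, each required predecessor appears earlier in the sequence than its dependent — e.g. phase zeta (position 2) is before phase delta (position 9), as required.

Yes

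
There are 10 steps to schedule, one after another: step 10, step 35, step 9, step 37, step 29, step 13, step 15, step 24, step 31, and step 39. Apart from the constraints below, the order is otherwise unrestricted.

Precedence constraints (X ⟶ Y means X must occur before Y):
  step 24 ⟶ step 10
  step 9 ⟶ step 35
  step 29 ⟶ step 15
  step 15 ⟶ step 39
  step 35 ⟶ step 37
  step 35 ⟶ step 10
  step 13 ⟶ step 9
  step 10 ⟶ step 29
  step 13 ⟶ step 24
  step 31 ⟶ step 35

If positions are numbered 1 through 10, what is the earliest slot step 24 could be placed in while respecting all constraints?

2

Working backwards through the constraints from step 24, its only required predecessor is step 13.
So at minimum 1 step comes before step 24, putting step 24 no earlier than position 2. That position is achievable by scheduling exactly that predecessor first.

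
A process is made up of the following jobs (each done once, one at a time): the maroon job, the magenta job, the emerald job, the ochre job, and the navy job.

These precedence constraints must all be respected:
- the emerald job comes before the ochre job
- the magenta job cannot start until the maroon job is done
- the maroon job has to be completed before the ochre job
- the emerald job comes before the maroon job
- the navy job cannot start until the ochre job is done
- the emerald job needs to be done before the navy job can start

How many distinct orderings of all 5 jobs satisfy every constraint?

Only the emerald job has no prerequisites, so it must go first.
Enumerating by repeatedly choosing an available job (one whose prerequisites are all placed) gives 3 distinct complete orderings.

3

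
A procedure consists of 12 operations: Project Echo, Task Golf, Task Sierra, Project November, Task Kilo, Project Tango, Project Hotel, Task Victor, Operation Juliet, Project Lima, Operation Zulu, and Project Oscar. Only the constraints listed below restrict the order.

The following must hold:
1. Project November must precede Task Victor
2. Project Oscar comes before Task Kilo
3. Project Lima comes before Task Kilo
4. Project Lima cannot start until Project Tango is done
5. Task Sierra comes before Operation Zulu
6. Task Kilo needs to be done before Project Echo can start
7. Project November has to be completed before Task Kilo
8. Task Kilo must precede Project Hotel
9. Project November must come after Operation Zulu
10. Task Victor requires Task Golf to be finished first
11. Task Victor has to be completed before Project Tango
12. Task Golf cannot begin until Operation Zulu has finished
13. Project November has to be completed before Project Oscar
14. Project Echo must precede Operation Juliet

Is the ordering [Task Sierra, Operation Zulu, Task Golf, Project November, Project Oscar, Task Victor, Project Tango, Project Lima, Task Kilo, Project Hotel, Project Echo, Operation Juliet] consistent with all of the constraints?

Going through the constraints one by one, each required predecessor appears earlier in the sequence than its dependent — e.g. Project November (position 4) is before Task Kilo (position 9), as required.

Yes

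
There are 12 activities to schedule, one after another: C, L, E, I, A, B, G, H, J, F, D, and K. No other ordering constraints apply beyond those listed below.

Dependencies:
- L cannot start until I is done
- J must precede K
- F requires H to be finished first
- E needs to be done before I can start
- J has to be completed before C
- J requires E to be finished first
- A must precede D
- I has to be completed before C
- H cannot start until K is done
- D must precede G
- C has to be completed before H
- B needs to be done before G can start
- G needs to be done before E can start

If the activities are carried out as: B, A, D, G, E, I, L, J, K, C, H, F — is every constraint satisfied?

Yes

Every stated constraint is respected: I sits at position 6, ahead of C at position 10, and each of the other listed pairs likewise has the predecessor earlier in the sequence.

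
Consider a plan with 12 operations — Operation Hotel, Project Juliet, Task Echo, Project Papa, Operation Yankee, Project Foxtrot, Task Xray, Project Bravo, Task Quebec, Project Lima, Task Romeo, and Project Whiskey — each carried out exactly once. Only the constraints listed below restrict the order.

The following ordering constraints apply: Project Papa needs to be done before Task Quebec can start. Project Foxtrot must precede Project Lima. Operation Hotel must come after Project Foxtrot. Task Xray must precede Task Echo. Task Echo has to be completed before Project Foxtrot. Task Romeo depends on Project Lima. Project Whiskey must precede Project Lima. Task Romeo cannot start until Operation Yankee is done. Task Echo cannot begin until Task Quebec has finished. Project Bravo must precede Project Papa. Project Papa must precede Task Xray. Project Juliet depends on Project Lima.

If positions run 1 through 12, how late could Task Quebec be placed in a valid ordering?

6

Every operation that must follow Task Quebec has to come after it. Tracing all chains starting from Task Quebec, those operations are: Operation Hotel, Project Juliet, Task Echo, Project Foxtrot, Project Lima, Task Romeo — 6 in total.
With 6 mandatory successors out of 12 operations total, the latest slot for Task Quebec is 12−6 = 6, and it's reachable by doing all non-successors before Task Quebec.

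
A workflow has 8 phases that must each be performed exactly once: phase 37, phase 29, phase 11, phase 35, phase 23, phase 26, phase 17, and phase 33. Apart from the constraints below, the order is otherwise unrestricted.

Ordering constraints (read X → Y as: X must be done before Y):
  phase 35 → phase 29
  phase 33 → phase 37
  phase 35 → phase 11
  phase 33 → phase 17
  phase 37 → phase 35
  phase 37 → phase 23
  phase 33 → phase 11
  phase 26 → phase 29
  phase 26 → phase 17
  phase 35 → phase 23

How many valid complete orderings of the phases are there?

The phases with no prerequisites are phase 26, phase 33; any of them can be placed first.
Counting all ways to extend the partial order to a total order gives 142.

142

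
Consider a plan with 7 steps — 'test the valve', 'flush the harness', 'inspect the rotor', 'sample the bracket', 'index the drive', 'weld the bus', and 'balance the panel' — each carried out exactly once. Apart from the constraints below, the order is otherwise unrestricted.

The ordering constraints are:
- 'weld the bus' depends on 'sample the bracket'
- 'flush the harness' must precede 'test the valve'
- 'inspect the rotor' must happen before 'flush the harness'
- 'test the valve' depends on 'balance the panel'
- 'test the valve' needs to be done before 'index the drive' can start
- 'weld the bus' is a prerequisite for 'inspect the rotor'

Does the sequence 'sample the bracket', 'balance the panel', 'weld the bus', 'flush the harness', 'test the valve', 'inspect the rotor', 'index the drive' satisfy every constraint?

In the proposed order, 'flush the harness' appears before 'inspect the rotor'.
Since 'inspect the rotor' is required before 'flush the harness', the ordering is invalid.

No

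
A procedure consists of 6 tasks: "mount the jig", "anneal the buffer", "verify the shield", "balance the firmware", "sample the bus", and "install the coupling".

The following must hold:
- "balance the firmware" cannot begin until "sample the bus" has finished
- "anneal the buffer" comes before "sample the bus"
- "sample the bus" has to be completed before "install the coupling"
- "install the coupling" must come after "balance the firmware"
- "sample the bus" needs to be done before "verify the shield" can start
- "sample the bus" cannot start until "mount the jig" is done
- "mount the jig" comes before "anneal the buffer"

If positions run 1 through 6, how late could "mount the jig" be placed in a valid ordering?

The tasks that are forced after "mount the jig", directly or by a chain of constraints, are "anneal the buffer", "verify the shield", "balance the firmware", "sample the bus", "install the coupling". That's 5 tasks.
With 5 mandatory successors out of 6 tasks total, the latest slot for "mount the jig" is 6−5 = 1, and it's reachable by doing all non-successors before "mount the jig".

1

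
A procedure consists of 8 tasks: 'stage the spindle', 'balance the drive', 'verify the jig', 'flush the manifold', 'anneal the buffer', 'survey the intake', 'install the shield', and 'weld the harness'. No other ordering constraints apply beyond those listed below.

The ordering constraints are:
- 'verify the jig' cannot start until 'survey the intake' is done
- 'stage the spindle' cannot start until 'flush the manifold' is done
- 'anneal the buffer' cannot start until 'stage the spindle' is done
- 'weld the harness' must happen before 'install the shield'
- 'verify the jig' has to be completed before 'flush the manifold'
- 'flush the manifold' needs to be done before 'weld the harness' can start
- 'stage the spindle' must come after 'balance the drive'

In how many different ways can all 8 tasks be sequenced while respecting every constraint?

28

The tasks with no prerequisites are 'balance the drive', 'survey the intake'; any of them can be placed first.
Systematically extending each partial ordering one task at a time and counting, there are 28 complete orderings.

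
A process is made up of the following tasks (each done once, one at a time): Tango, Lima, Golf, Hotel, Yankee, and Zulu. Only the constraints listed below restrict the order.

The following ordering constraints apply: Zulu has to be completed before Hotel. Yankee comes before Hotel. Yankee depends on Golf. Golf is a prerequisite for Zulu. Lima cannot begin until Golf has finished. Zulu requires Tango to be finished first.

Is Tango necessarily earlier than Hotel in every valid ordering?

Following the dependencies: Tango → Zulu → Hotel.
That forces Tango before Hotel in every valid schedule.

Yes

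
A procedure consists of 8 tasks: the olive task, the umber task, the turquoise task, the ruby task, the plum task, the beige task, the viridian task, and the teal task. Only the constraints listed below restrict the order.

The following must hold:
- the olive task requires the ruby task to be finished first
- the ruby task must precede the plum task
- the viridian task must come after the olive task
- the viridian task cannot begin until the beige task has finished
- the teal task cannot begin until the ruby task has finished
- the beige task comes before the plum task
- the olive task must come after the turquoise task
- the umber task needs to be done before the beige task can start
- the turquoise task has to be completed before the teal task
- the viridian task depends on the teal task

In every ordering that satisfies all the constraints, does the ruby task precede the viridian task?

Yes

There is a constraint chain the ruby task → the olive task → the viridian task.
Hence the ruby task necessarily comes before the viridian task.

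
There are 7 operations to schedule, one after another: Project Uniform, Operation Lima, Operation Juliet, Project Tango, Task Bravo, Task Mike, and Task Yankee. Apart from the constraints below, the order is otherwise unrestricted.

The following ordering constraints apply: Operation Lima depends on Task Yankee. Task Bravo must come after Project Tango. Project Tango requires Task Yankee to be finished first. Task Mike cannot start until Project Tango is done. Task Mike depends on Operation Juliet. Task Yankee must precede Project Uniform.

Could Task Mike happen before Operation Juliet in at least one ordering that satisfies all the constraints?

No

Following Operation Juliet → Task Mike, Operation Juliet must precede Task Mike in every valid ordering.
So no valid ordering can have Task Mike before Operation Juliet.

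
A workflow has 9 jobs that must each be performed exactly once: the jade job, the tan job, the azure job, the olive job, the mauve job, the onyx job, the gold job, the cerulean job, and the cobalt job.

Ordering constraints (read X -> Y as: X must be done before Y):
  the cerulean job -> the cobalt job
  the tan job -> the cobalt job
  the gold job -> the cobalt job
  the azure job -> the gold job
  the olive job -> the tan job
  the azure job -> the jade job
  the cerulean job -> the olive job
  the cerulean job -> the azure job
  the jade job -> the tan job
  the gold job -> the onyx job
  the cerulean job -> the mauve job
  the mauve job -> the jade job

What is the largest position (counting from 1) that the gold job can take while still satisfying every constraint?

Following every chain forward from the gold job, the jobs that must come later are the onyx job, the cobalt job — 2 of them.
With 2 mandatory successors out of 9 jobs total, the latest slot for the gold job is 9−2 = 7, and it's reachable by doing all non-successors before the gold job.

7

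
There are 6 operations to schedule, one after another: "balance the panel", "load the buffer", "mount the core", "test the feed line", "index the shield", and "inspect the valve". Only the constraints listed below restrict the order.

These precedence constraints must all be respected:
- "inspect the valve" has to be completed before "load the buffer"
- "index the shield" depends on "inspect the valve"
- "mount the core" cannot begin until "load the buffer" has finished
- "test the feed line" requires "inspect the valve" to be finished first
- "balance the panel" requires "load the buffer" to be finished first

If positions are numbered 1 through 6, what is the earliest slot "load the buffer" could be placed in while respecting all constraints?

2

Working backwards through the constraints from "load the buffer", its only required predecessor is "inspect the valve".
So at minimum 1 operation comes before "load the buffer", putting "load the buffer" no earlier than position 2. That position is achievable by scheduling exactly that predecessor first.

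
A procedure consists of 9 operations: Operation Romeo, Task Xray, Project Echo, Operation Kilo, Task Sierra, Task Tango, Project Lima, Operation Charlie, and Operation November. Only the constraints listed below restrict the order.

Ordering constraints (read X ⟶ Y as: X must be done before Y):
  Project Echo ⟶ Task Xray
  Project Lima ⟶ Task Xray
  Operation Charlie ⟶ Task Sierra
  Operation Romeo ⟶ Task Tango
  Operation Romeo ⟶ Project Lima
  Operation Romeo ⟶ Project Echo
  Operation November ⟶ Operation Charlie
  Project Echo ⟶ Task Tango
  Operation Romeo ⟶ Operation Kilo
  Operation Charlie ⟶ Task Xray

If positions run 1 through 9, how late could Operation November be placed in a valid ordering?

Following every chain forward from Operation November, the operations that must come later are Task Xray, Task Sierra, Operation Charlie — 3 of them.
With 3 mandatory successors out of 9 operations total, the latest slot for Operation November is 9−3 = 6, and it's reachable by doing all non-successors before Operation November.

6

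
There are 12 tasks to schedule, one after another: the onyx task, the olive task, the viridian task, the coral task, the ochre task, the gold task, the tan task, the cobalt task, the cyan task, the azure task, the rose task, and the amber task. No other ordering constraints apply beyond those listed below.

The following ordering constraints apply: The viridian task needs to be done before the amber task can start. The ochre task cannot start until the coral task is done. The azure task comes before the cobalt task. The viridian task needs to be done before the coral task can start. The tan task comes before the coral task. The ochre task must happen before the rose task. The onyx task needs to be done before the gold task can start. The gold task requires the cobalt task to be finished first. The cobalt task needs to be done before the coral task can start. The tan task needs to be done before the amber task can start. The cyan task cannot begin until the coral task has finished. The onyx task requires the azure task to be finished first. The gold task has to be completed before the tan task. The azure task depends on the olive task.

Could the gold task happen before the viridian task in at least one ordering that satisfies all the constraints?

The constraints leave the gold task and the viridian task unordered relative to each other; nothing requires the viridian task earlier.
That means at least one valid schedule has the gold task before the viridian task.

Yes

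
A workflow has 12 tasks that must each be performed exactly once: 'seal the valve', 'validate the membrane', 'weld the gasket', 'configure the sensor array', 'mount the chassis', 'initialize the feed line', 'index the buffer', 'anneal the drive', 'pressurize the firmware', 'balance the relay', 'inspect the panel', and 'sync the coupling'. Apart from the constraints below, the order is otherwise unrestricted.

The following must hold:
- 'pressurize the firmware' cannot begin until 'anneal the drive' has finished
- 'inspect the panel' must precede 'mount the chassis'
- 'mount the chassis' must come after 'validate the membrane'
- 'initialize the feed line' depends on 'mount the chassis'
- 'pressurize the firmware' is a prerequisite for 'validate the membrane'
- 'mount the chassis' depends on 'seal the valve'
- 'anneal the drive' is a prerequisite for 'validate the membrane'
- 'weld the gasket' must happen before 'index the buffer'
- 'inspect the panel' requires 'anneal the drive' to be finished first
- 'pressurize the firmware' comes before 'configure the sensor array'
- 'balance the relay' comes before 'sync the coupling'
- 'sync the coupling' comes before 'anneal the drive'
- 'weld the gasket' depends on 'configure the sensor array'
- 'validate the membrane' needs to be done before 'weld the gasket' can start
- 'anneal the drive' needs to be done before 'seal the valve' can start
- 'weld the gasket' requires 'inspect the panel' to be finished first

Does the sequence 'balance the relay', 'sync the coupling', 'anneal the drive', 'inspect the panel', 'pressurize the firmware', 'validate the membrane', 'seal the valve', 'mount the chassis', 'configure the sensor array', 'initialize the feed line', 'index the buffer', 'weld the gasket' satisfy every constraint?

No

The sequence places 'index the buffer' ahead of 'weld the gasket'.
But one of the constraints requires 'weld the gasket' before 'index the buffer', so this ordering violates it.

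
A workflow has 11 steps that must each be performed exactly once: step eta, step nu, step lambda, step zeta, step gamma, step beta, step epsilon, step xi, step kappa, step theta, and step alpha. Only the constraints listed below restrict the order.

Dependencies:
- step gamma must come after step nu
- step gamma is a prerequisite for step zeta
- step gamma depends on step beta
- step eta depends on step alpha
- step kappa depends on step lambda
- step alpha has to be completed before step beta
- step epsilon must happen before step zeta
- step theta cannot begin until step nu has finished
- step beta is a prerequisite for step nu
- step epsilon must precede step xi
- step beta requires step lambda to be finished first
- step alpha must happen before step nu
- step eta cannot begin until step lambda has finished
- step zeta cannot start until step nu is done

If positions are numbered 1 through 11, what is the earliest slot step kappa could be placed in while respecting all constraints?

The only step forced before step kappa (directly or transitively) is step lambda.
So at minimum 1 step comes before step kappa, putting step kappa no earlier than position 2. That position is achievable by scheduling exactly that predecessor first.

2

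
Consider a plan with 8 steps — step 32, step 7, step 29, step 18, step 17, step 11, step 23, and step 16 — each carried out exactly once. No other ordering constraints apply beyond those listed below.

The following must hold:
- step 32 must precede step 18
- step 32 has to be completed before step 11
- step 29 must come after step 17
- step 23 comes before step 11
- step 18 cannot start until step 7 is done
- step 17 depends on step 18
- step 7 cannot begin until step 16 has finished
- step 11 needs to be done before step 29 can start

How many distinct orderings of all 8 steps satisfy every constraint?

53

3 steps have no prerequisites (step 32, step 23, step 16), so any of them could come first.
Enumerating by repeatedly choosing an available step (one whose prerequisites are all placed) gives 53 distinct complete orderings.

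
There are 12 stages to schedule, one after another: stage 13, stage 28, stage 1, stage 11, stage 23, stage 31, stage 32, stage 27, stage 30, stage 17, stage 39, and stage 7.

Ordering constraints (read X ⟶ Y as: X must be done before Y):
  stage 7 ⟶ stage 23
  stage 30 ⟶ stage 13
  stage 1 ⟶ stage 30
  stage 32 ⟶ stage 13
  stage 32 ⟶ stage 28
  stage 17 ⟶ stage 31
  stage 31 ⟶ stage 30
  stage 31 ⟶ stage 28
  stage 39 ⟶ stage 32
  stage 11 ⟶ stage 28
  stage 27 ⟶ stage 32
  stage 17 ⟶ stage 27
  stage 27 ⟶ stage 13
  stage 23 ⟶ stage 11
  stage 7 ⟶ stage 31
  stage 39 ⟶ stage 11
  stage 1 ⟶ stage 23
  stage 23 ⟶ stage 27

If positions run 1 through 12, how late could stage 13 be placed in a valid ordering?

No constraint forces any stage after stage 13, so it can be placed last, in position 12.

12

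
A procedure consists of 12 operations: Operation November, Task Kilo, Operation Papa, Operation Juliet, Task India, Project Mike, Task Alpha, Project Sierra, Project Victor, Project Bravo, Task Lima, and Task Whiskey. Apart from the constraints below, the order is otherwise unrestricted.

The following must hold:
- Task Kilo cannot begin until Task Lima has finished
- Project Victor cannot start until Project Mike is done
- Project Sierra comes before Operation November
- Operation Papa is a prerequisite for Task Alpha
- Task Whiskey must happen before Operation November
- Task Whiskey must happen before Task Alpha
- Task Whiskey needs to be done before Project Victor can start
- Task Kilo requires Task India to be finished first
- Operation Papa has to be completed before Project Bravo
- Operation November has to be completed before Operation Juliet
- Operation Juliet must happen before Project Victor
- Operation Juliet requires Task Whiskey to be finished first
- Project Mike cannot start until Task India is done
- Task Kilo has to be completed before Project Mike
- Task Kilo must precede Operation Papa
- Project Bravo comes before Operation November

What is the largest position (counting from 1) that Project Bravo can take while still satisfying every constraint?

9

Following every chain forward from Project Bravo, the operations that must come later are Operation November, Operation Juliet, Project Victor — 3 of them.
So at least 3 operations follow Project Bravo, putting Project Bravo no later than position 9. That position is achievable by scheduling everything else first.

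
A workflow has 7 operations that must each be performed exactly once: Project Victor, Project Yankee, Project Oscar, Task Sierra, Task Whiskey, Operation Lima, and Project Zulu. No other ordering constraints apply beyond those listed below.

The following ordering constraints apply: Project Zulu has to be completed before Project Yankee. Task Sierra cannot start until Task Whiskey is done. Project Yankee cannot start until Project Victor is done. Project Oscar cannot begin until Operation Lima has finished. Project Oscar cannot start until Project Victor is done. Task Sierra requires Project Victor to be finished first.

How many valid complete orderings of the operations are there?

288

4 operations have no prerequisites (Project Victor, Task Whiskey, Operation Lima, Project Zulu), so any of them could come first.
Counting all ways to extend the partial order to a total order gives 288.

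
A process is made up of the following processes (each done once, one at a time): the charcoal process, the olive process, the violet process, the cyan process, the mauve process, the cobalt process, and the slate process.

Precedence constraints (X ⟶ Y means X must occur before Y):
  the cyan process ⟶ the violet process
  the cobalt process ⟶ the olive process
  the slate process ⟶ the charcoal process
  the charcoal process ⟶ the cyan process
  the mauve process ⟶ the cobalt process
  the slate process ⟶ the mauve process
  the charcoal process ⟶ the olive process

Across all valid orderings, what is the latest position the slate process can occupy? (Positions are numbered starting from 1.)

1

The processes that are forced after the slate process, directly or by a chain of constraints, are the charcoal process, the olive process, the violet process, the cyan process, the mauve process, the cobalt process. That's 6 processes.
So at least 6 processes follow the slate process, putting the slate process no later than position 1. That position is achievable by scheduling everything else first.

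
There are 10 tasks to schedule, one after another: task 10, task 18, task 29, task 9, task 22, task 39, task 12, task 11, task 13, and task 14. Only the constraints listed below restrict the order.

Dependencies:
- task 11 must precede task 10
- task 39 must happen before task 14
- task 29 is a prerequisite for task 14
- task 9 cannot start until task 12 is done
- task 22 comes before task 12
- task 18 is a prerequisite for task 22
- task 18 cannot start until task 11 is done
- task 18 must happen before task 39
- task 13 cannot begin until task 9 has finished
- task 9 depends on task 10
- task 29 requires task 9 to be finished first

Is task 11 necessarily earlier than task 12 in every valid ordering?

Following the dependencies: task 11 → task 18 → task 22 → task 12.
Hence task 11 necessarily comes before task 12.

Yes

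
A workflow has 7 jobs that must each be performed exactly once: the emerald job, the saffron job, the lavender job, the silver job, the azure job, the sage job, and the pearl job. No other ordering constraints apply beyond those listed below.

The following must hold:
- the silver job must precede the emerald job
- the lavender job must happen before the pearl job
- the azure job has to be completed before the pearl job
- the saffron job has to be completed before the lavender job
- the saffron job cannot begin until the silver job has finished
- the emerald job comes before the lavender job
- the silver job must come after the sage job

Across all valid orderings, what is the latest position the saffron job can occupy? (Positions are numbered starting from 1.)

5

The jobs that are forced after the saffron job, directly or by a chain of constraints, are the lavender job, the pearl job. That's 2 jobs.
So at least 2 jobs follow the saffron job, putting the saffron job no later than position 5. That position is achievable by scheduling everything else first.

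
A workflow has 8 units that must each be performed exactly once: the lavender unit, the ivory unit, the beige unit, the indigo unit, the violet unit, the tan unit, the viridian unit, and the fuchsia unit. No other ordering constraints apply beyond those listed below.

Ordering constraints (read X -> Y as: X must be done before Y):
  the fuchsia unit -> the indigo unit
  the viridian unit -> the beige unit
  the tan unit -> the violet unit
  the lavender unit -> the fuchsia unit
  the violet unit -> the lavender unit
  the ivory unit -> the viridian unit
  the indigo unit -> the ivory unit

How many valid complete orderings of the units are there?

The tan unit is the only unit with nothing required before it, so every ordering starts there.
Every unit is then forced in turn, so only 1 complete ordering is consistent with the constraints.

1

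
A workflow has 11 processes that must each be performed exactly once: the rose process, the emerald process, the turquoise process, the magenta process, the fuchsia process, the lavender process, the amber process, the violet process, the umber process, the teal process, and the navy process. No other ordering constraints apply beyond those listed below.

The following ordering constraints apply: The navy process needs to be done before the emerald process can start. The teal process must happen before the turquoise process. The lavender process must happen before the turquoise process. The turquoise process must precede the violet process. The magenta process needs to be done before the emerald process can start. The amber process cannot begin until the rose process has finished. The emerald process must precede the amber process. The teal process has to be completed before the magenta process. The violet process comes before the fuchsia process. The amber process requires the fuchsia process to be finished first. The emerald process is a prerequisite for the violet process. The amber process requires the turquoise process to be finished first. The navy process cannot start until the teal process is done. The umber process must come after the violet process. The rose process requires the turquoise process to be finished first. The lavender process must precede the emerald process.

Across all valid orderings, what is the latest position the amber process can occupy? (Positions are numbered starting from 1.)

The amber process has no required successors, so nothing stops it from going last (position 11).

11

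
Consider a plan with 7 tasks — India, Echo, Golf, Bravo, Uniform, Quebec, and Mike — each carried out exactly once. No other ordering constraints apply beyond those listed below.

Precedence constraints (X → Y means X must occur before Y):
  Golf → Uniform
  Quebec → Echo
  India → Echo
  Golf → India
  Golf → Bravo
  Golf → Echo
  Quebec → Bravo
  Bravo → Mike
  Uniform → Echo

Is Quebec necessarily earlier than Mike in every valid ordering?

Tracing the constraints gives a chain: Quebec → Bravo → Mike.
So Quebec must precede Mike in any valid ordering.

Yes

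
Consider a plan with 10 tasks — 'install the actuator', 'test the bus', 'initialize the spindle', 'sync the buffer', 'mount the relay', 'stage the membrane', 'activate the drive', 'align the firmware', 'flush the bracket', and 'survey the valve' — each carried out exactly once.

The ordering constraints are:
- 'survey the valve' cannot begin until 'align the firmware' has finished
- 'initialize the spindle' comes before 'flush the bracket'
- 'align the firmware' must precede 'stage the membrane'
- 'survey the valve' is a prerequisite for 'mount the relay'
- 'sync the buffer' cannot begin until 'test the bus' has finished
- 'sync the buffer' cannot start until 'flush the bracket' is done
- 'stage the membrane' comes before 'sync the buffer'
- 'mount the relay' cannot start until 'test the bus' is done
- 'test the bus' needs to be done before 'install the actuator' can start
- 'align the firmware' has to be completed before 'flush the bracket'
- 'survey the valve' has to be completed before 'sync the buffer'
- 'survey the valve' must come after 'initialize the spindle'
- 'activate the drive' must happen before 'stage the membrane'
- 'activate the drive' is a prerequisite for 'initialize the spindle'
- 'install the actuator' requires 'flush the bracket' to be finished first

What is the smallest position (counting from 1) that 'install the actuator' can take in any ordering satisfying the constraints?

6

Working backwards through the constraints from 'install the actuator', its full set of required predecessors is 'test the bus', 'initialize the spindle', 'activate the drive', 'align the firmware', 'flush the bracket' — 5 of them.
So at minimum 5 tasks come before 'install the actuator', putting 'install the actuator' no earlier than position 6. That position is achievable by scheduling exactly those predecessors first.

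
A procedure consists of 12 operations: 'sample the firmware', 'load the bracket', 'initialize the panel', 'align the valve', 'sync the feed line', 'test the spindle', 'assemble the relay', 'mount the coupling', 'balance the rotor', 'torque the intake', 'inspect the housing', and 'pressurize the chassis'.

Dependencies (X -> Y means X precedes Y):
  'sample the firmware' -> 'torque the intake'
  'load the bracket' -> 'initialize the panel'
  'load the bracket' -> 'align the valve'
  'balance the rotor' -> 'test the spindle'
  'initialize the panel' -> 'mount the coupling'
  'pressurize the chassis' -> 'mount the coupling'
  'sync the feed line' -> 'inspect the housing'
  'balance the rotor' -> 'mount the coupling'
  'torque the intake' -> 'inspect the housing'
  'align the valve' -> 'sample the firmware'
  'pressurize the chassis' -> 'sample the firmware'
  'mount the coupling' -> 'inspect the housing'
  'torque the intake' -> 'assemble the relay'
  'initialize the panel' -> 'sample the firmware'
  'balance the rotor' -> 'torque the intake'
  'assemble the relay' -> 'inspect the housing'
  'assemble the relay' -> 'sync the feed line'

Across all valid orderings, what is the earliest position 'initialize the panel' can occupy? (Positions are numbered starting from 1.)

The only operation forced before 'initialize the panel' (directly or transitively) is 'load the bracket'.
With 1 mandatory predecessor, the earliest 'initialize the panel' can sit is position 1+1 = 2, and placing just that one first achieves it.

2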